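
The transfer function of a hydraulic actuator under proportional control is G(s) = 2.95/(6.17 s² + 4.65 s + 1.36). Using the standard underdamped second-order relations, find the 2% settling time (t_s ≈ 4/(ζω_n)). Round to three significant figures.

Dividing through by 6.17: denominator becomes s² + 0.7536 s + 0.2204.
So ω_n = √0.2204 = 0.469 rad/s and ζ = 0.7536/(2·0.469) = 0.803.
t_s ≈ 4/(ζω_n) = 10.6 s.

t_s ≈ 10.6 s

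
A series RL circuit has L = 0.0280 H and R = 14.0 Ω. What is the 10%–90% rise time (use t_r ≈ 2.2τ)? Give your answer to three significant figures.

t_r ≈ 0.00440 s

τ = L/R = 0.0280/14.0 = 0.00200 s.
t_r ≈ 2.2τ = 0.00440 s.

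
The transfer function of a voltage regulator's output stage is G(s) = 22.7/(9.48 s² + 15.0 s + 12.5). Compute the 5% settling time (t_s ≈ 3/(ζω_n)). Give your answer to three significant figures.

t_s ≈ 3.79 s

Dividing through by 9.48: denominator becomes s² + 1.582 s + 1.319.
So ω_n = √1.319 = 1.15 rad/s and ζ = 1.582/(2·1.15) = 0.689.
t_s ≈ 3/(ζω_n) = 3.79 s.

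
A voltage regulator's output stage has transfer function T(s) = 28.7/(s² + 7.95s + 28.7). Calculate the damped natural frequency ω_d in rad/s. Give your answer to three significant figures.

ω_n = √28.7 = 5.36 rad/s; ζ = 7.95/(2·5.36) = 0.742.
ω_d = ω_n√(1−ζ²) = 3.59 rad/s.

ω_d ≈ 3.59 rad/s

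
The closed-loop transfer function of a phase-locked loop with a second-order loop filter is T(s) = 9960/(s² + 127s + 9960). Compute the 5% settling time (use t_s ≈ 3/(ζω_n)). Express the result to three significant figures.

ω_n = √9960 = 99.8 rad/s; ζ = 127/(2·99.8) = 0.636.
t_s ≈ 3/(ζω_n) = 3/(0.636·99.8) = 0.0472 s.

t_s ≈ 0.0472 s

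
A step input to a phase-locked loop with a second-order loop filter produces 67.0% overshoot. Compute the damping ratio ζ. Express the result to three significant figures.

From %OS = 100·exp(−πζ/√(1−ζ²)), invert to get ζ = −ln(OS)/√(π² + ln²(OS)) with OS = 0.670.
−ln 0.670 = 0.4005, so ζ = 0.4005/√(π² + 0.1604) = 0.126.

ζ ≈ 0.126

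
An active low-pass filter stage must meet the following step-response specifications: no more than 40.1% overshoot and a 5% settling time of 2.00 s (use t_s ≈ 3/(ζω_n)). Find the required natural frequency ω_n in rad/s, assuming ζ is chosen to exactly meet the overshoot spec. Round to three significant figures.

ω_n ≈ 5.37 rad/s

From %OS = 100·exp(−πζ/√(1−ζ²)), invert to get ζ = −ln(OS)/√(π² + ln²(OS)) with OS = 0.401.
−ln 0.401 = 0.9138, so ζ = 0.9138/√(π² + 0.8350) = 0.279.
Then ω_n = 3/(ζ t_s) = 3/(0.279 × 2.00) = 5.37 rad/s.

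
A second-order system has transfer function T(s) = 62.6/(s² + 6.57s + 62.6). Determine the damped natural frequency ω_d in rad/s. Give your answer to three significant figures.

Matching coefficients with s² + 2ζω_n s + ω_n² gives ω_n² = 62.6 ⇒ ω_n = 7.91 rad/s, and ζ = 6.57/(2ω_n) = 0.415.
ω_d = 7.91·√(1 − 0.415²) = 7.20 rad/s.

ω_d ≈ 7.20 rad/s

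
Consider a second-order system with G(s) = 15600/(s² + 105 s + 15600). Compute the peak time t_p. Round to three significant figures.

t_p ≈ 0.0277 s

Comparing the denominator to s² + 2ζω_n s + ω_n²: ω_n = √15600 = 125 rad/s, and 2ζω_n = 105 so ζ = 105/(2·125) = 0.420.
ω_d = ω_n√(1−ζ²) = 113 rad/s. Then t_p = π/ω_d = 0.0277 s.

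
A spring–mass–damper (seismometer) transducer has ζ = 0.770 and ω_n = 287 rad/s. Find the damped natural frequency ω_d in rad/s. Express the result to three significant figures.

ω_d ≈ 183 rad/s

ω_d = ω_n√(1−ζ²) = 287·√0.407 = 183 rad/s.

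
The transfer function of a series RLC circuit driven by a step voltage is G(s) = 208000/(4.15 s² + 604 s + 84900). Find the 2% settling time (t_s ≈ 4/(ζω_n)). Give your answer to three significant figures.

t_s ≈ 0.0550 s

Dividing through by 4.15: denominator becomes s² + 145.5 s + 20460.
So ω_n = √20460 = 143 rad/s and ζ = 145.5/(2·143) = 0.509.
t_s ≈ 4/(ζω_n) = 0.0550 s.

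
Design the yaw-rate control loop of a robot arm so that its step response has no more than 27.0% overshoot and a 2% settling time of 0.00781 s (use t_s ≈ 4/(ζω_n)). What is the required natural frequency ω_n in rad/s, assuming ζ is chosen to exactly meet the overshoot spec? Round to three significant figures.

Inverting the overshoot relation: ζ = |ln 0.270|/√(π² + ln²0.270) = 0.385.
Then ω_n = 4/(ζ t_s) = 4/(0.385 × 0.00781) = 1330 rad/s.

ω_n ≈ 1330 rad/s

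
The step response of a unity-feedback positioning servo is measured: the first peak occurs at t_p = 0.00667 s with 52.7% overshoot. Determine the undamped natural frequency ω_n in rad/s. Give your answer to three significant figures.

ω_n ≈ 481 rad/s

From the overshoot, ζ = −ln(OS)/√(π²+ln²(OS)) = 0.200.
From t_p = π/ω_d, ω_d = π/0.00667 = 471 rad/s, so ω_n = ω_d/√(1−ζ²) = 481 rad/s.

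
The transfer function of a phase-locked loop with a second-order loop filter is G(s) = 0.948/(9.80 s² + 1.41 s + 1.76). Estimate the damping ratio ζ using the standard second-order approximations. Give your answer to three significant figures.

ζ ≈ 0.170

Dividing through by 9.80: denominator becomes s² + 0.1439 s + 0.1796.
So ω_n = √0.1796 = 0.424 rad/s and ζ = 0.1439/(2·0.424) = 0.170.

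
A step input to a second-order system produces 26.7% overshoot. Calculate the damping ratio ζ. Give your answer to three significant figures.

ζ ≈ 0.387

ζ = −ln(OS)/√(π² + (ln OS)²). With OS = 0.267, ln OS = −1.321 and ζ = 1.321/3.408 = 0.387.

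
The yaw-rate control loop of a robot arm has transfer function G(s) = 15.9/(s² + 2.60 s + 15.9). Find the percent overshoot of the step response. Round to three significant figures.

%OS ≈ 33.8%

Comparing the denominator to s² + 2ζω_n s + ω_n²: ω_n = √15.9 = 3.99 rad/s, and 2ζω_n = 2.60 so ζ = 2.60/(2·3.99) = 0.326.
%OS = 100 e^{−πζ/√(1−ζ²)} with ζ = 0.326 gives 33.8%.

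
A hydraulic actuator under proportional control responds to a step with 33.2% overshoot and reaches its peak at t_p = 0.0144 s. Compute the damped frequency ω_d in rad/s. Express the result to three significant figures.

t_p = π/ω_d, so ω_d = π/0.0144 = 218 rad/s.

ω_d ≈ 218 rad/s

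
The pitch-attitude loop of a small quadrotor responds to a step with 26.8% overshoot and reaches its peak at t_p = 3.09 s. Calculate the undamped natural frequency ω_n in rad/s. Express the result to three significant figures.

ω_n ≈ 1.10 rad/s

ζ from %OS: ζ = |ln 0.268|/√(π²+ln²0.268) = 0.387.
t_p = π/ω_d ⇒ ω_d = 1.02 rad/s; then ω_n = ω_d/√(1−ζ²) = 1.10 rad/s.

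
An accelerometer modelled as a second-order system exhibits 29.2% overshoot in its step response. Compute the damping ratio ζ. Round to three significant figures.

ζ ≈ 0.365

Inverting the overshoot relation: ζ = |ln 0.292|/√(π² + ln²0.292) = 0.365.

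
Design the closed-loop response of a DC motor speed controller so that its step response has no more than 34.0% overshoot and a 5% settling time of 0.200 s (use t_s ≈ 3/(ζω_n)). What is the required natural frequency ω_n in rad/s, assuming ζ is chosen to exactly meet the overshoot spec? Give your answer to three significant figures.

Inverting the overshoot relation: ζ = |ln 0.340|/√(π² + ln²0.340) = 0.325.
Then ω_n = 3/(ζ t_s) = 3/(0.325 × 0.200) = 46.2 rad/s.

ω_n ≈ 46.2 rad/s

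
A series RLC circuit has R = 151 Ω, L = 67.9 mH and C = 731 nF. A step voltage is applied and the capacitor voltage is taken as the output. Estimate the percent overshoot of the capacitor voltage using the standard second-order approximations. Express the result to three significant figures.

For a series RLC circuit (capacitor voltage as output), ω_n = 1/√(LC) = 1/√(67.9 mH · 731 nF) = 4490 rad/s.
ζ = (R/2)·√(C/L) = (151/2)·√(731 nF/67.9 mH) = 0.248.
Overshoot: exp(−π·0.248/√(1−0.248²)) = 0.448, i.e. 44.8%.

%OS ≈ 44.8%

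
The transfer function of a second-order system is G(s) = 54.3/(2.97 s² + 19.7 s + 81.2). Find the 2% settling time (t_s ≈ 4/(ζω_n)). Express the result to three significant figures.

t_s ≈ 1.21 s

Dividing through by 2.97: denominator becomes s² + 6.633 s + 27.34.
So ω_n = √27.34 = 5.23 rad/s and ζ = 6.633/(2·5.23) = 0.634.
t_s ≈ 4/(ζω_n) = 1.21 s.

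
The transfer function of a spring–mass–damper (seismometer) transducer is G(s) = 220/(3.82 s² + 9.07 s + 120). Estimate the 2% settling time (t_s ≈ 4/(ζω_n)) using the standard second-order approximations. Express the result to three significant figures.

Dividing through by 3.82: denominator becomes s² + 2.374 s + 31.41.
So ω_n = √31.41 = 5.60 rad/s and ζ = 2.374/(2·5.60) = 0.212.
t_s ≈ 4/(ζω_n) = 3.37 s.

t_s ≈ 3.37 s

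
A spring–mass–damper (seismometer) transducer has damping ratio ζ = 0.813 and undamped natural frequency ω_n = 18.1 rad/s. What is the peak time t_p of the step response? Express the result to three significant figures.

The damped frequency is ω_d = ω_n√(1−ζ²) = 18.1·√(1−0.661) = 10.5 rad/s.
Peak time t_p = π/ω_d = π/10.5 = 0.298 s.

t_p ≈ 0.298 s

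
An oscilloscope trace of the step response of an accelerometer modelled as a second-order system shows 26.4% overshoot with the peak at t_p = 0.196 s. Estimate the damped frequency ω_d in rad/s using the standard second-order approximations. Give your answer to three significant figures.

t_p = π/ω_d, so ω_d = π/0.196 = 16.0 rad/s.

ω_d ≈ 16.0 rad/s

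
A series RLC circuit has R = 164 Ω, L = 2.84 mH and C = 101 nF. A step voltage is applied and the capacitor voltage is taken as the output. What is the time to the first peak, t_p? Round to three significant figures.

For a series RLC circuit (capacitor voltage as output), ω_n = 1/√(LC) = 1/√(2.84 mH · 101 nF) = 59000 rad/s.
ζ = (R/2)·√(C/L) = (164/2)·√(101 nF/2.84 mH) = 0.489.
The damped frequency ω_d = ω_n√(1−ζ²) = 51500 rad/s. t_p = π/ω_d = 0.0000610 s.

t_p ≈ 0.0000610 s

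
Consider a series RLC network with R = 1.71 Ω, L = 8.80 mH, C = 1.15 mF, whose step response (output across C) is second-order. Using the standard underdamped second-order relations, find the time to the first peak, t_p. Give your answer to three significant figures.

t_p ≈ 0.0105 s

For a series RLC circuit (capacitor voltage as output), ω_n = 1/√(LC) = 1/√(8.80 mH · 1.15 mF) = 314 rad/s.
ζ = (R/2)·√(C/L) = (1.71/2)·√(1.15 mF/8.80 mH) = 0.309.
The damped frequency ω_d = ω_n√(1−ζ²) = 299 rad/s. t_p = π/ω_d = 0.0105 s.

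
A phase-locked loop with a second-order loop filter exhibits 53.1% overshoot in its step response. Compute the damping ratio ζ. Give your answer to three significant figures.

From %OS = 100·exp(−πζ/√(1−ζ²)), invert to get ζ = −ln(OS)/√(π² + ln²(OS)) with OS = 0.531.
−ln 0.531 = 0.6330, so ζ = 0.6330/√(π² + 0.4007) = 0.198.

ζ ≈ 0.198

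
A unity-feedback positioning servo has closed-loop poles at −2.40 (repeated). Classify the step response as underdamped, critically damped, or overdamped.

Since there is a repeated negative-real pole, the response is critically damped.

critically damped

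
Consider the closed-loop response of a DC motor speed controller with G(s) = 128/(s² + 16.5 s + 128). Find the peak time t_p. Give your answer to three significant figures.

Matching coefficients with s² + 2ζω_n s + ω_n² gives ω_n² = 128 ⇒ ω_n = 11.3 rad/s, and ζ = 16.5/(2ω_n) = 0.729.
ω_d = 11.3·√(1 − 0.729²) = 7.74 rad/s. Then t_p = π/ω_d = 0.406 s.

t_p ≈ 0.406 s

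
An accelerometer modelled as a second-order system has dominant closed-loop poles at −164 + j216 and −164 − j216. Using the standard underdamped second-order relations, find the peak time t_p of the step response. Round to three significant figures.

t_p ≈ 0.0145 s

t_p = π/ω_d with ω_d = 216 (the imaginary part), so t_p = 0.0145 s.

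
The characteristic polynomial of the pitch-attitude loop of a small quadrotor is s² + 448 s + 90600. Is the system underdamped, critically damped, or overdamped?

a² − 4b = 448² − 4·90600 < 0 (complex roots); the system is underdamped.

underdamped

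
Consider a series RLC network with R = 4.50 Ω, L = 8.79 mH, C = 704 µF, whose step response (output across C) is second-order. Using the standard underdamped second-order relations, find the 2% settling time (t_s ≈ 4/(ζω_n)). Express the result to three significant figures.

For a series RLC circuit (capacitor voltage as output), ω_n = 1/√(LC) = 1/√(8.79 mH · 704 µF) = 402 rad/s.
ζ = (R/2)·√(C/L) = (4.50/2)·√(704 µF/8.79 mH) = 0.637.
t_s ≈ 4/(ζω_n) = 0.0156 s.

t_s ≈ 0.0156 s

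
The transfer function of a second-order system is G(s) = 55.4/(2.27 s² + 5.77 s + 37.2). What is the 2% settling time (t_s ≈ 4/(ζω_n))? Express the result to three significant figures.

Dividing through by 2.27: denominator becomes s² + 2.542 s + 16.39.
So ω_n = √16.39 = 4.05 rad/s and ζ = 2.542/(2·4.05) = 0.314.
t_s ≈ 4/(ζω_n) = 3.15 s.

t_s ≈ 3.15 s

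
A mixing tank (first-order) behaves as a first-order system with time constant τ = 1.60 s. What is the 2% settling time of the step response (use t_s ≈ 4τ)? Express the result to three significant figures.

t_s ≈ 6.40 s

t_s ≈ 4τ = 6.40 s.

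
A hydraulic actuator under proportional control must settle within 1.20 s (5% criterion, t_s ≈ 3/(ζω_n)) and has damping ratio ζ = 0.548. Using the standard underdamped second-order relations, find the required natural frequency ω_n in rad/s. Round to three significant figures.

Rearranging t_s ≈ 3/(ζω_n) gives ω_n = 3/(ζ·t_s) = 3/(0.548 × 1.20) = 4.56 rad/s.

ω_n ≈ 4.56 rad/s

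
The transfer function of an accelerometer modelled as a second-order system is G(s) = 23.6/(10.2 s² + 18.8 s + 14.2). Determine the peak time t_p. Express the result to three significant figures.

Dividing through by 10.2: denominator becomes s² + 1.843 s + 1.392.
So ω_n = √1.392 = 1.18 rad/s and ζ = 1.843/(2·1.18) = 0.781.
ω_d = ω_n√(1−ζ²) = 0.737 rad/s. t_p = π/ω_d = 4.26 s.

t_p ≈ 4.26 s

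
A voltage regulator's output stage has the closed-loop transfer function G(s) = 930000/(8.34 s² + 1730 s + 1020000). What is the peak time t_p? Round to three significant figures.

Dividing through by 8.34: denominator becomes s² + 207.4 s + 122300.
So ω_n = √122300 = 350 rad/s and ζ = 207.4/(2·350) = 0.297.
ω_d = 350·√(1 − 0.297²) = 334 rad/s. t_p = π/ω_d = 0.00941 s.

t_p ≈ 0.00941 s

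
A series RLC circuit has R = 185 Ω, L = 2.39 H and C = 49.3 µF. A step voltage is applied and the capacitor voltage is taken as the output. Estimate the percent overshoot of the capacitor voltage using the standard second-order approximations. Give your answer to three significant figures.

For a series RLC circuit (capacitor voltage as output), ω_n = 1/√(LC) = 1/√(2.39 H · 49.3 µF) = 92.1 rad/s.
ζ = (R/2)·√(C/L) = (185/2)·√(49.3 µF/2.39 H) = 0.420.
Overshoot: exp(−π·0.420/√(1−0.420²)) = 0.234, i.e. 23.4%.

%OS ≈ 23.4%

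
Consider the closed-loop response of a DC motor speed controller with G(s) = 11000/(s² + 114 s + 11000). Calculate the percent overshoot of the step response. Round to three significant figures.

%OS ≈ 13.1%

ω_n = √11000 = 105 rad/s; ζ = 114/(2·105) = 0.543.
Overshoot: exp(−π·0.543/√(1−0.543²)) = 0.131, i.e. 13.1%.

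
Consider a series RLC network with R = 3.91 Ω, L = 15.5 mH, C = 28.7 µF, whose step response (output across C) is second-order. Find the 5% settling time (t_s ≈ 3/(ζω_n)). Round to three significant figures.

For a series RLC circuit (capacitor voltage as output), ω_n = 1/√(LC) = 1/√(15.5 mH · 28.7 µF) = 1500 rad/s.
ζ = (R/2)·√(C/L) = (3.91/2)·√(28.7 µF/15.5 mH) = 0.0841.
t_s ≈ 3/(ζω_n) = 0.0238 s.

t_s ≈ 0.0238 s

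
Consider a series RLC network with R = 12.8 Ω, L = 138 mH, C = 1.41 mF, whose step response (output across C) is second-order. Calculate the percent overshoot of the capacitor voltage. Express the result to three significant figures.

%OS ≈ 6.96%

For a series RLC circuit (capacitor voltage as output), ω_n = 1/√(LC) = 1/√(138 mH · 1.41 mF) = 71.7 rad/s.
ζ = (R/2)·√(C/L) = (12.8/2)·√(1.41 mF/138 mH) = 0.647.
%OS = 100 e^{−πζ/√(1−ζ²)} with ζ = 0.647 gives 6.96%.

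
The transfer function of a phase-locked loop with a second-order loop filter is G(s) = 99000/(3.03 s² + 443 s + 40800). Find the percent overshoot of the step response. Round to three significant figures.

Dividing through by 3.03: denominator becomes s² + 146.2 s + 13470.
So ω_n = √13470 = 116 rad/s and ζ = 146.2/(2·116) = 0.630.
%OS = 100·exp(−πζ/√(1−ζ²)) = 7.82%.

%OS ≈ 7.82%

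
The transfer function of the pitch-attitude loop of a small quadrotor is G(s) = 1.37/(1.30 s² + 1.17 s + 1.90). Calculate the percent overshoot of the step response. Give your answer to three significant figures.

Dividing through by 1.30: denominator becomes s² + 0.9000 s + 1.462.
So ω_n = √1.462 = 1.21 rad/s and ζ = 0.9000/(2·1.21) = 0.372.
Overshoot: exp(−π·0.372/√(1−0.372²)) = 0.284, i.e. 28.4%.

%OS ≈ 28.4%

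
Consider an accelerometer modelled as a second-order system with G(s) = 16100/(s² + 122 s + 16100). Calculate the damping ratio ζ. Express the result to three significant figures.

Matching coefficients with s² + 2ζω_n s + ω_n² gives ω_n² = 16100 ⇒ ω_n = 127 rad/s, and ζ = 122/(2ω_n) = 0.481.

ζ ≈ 0.481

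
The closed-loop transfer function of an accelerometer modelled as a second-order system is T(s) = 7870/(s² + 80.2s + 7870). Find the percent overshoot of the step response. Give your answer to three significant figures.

%OS ≈ 20.4%

Matching coefficients with s² + 2ζω_n s + ω_n² gives ω_n² = 7870 ⇒ ω_n = 88.7 rad/s, and ζ = 80.2/(2ω_n) = 0.452.
%OS = 100·exp(−πζ/√(1−ζ²)) = 20.4%.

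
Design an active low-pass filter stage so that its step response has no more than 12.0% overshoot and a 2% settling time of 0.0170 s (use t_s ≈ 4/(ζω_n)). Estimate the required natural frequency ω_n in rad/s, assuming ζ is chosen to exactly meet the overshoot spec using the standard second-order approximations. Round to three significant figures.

ω_n ≈ 421 rad/s

Inverting the overshoot relation: ζ = |ln 0.120|/√(π² + ln²0.120) = 0.559.
Then ω_n = 4/(ζ t_s) = 4/(0.559 × 0.0170) = 421 rad/s.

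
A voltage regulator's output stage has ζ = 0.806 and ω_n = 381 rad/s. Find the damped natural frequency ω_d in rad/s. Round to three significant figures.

ω_d ≈ 226 rad/s

ω_d = ω_n√(1−ζ²) = 381·√0.350 = 226 rad/s.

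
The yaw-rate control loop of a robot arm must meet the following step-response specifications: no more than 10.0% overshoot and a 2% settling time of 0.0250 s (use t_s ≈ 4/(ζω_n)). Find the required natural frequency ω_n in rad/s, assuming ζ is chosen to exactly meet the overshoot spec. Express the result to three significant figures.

Inverting the overshoot relation: ζ = |ln 0.100|/√(π² + ln²0.100) = 0.591.
Then ω_n = 4/(ζ t_s) = 4/(0.591 × 0.0250) = 271 rad/s.

ω_n ≈ 271 rad/s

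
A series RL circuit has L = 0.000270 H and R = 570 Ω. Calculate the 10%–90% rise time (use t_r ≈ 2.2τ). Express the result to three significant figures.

τ = L/R = 0.000270/570 = 0.000000474 s.
t_r ≈ 2.2τ = 0.00000104 s.

t_r ≈ 0.00000104 s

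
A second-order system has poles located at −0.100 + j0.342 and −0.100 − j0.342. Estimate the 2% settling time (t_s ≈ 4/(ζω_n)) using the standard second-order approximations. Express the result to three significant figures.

For poles at −σ ± jω_d, ζω_n = σ = 0.100, so t_s ≈ 4/σ = 40.0 s.

t_s ≈ 40.0 s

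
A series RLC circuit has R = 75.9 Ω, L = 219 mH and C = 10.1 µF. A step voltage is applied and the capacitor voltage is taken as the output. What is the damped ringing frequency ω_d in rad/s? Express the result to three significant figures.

ω_d ≈ 650 rad/s

For a series RLC circuit (capacitor voltage as output), ω_n = 1/√(LC) = 1/√(219 mH · 10.1 µF) = 672 rad/s.
ζ = (R/2)·√(C/L) = (75.9/2)·√(10.1 µF/219 mH) = 0.258.
ω_d = 672·√(1 − 0.258²) = 650 rad/s.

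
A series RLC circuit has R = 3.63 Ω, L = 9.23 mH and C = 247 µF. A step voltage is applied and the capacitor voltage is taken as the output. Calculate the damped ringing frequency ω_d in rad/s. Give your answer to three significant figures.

ω_d ≈ 632 rad/s

For a series RLC circuit (capacitor voltage as output), ω_n = 1/√(LC) = 1/√(9.23 mH · 247 µF) = 662 rad/s.
ζ = (R/2)·√(C/L) = (3.63/2)·√(247 µF/9.23 mH) = 0.297.
ω_d = ω_n√(1−ζ²) = 632 rad/s.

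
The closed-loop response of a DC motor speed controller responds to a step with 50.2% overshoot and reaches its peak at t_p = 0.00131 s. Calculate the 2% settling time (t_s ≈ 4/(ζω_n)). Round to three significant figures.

The overshoot fixes ζ = −ln(OS)/√(π²+ln²(OS)) = 0.214.
From t_p = π/ω_d, ω_d = π/0.00131 = 2400 rad/s, so ω_n = ω_d/√(1−ζ²) = 2460 rad/s.
t_s ≈ 4/(ζω_n) = 4/(0.214·2460) = 0.00760 s.

t_s ≈ 0.00760 s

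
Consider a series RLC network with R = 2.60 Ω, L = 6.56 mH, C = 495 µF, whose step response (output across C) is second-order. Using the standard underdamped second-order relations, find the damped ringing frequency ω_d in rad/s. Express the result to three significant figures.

For a series RLC circuit (capacitor voltage as output), ω_n = 1/√(LC) = 1/√(6.56 mH · 495 µF) = 555 rad/s.
ζ = (R/2)·√(C/L) = (2.60/2)·√(495 µF/6.56 mH) = 0.357.
ω_d = ω_n√(1−ζ²) = 518 rad/s.

ω_d ≈ 518 rad/s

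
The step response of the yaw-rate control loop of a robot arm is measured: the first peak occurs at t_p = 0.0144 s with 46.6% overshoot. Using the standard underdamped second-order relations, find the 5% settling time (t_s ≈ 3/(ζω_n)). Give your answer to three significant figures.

ζ from %OS: ζ = |ln 0.466|/√(π²+ln²0.466) = 0.236.
t_p = π/ω_d ⇒ ω_d = 218 rad/s; then ω_n = ω_d/√(1−ζ²) = 225 rad/s.
t_s ≈ 3/(ζω_n) = 3/(0.236·225) = 0.0566 s.

t_s ≈ 0.0566 s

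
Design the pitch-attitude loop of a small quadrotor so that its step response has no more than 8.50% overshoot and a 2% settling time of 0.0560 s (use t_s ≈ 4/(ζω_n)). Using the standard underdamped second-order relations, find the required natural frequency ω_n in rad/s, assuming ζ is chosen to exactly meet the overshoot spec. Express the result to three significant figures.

ω_n ≈ 116 rad/s

ζ = −ln(OS)/√(π² + (ln OS)²). With OS = 0.0850, ln OS = −2.465 and ζ = 2.465/3.993 = 0.617.
Then ω_n = 4/(ζ t_s) = 4/(0.617 × 0.0560) = 116 rad/s.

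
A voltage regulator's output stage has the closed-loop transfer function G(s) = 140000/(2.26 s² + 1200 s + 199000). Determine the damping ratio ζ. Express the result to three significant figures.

ζ ≈ 0.895

Dividing through by 2.26: denominator becomes s² + 531.0 s + 88050.
So ω_n = √88050 = 297 rad/s and ζ = 531.0/(2·297) = 0.895.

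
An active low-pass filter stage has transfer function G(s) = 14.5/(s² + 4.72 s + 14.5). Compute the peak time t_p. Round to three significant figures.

t_p ≈ 1.05 s

Matching coefficients with s² + 2ζω_n s + ω_n² gives ω_n² = 14.5 ⇒ ω_n = 3.81 rad/s, and ζ = 4.72/(2ω_n) = 0.620.
The damped frequency ω_d = ω_n√(1−ζ²) = 2.99 rad/s. Then t_p = π/ω_d = 1.05 s.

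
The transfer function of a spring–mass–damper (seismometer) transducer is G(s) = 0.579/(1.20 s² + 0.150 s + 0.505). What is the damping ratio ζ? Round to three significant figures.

ζ ≈ 0.0963

Dividing through by 1.20: denominator becomes s² + 0.1250 s + 0.4208.
So ω_n = √0.4208 = 0.649 rad/s and ζ = 0.1250/(2·0.649) = 0.0963.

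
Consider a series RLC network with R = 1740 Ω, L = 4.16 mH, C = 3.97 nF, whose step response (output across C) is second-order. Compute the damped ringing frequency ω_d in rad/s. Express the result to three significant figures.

ω_d ≈ 130000 rad/s

For a series RLC circuit (capacitor voltage as output), ω_n = 1/√(LC) = 1/√(4.16 mH · 3.97 nF) = 246000 rad/s.
ζ = (R/2)·√(C/L) = (1740/2)·√(3.97 nF/4.16 mH) = 0.850.
ω_d = ω_n√(1−ζ²) = 130000 rad/s.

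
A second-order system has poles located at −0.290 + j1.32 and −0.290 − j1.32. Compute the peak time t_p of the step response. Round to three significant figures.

t_p = π/ω_d with ω_d = 1.32 (the imaginary part), so t_p = 2.38 s.

t_p ≈ 2.38 s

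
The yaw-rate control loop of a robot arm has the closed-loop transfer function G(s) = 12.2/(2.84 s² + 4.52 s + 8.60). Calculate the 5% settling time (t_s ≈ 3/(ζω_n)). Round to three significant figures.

t_s ≈ 3.77 s

Dividing through by 2.84: denominator becomes s² + 1.592 s + 3.028.
So ω_n = √3.028 = 1.74 rad/s and ζ = 1.592/(2·1.74) = 0.457.
t_s ≈ 3/(ζω_n) = 3.77 s.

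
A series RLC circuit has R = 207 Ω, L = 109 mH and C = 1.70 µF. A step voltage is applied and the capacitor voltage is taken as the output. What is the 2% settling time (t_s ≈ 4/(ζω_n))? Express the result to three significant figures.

t_s ≈ 0.00421 s

For a series RLC circuit (capacitor voltage as output), ω_n = 1/√(LC) = 1/√(109 mH · 1.70 µF) = 2320 rad/s.
ζ = (R/2)·√(C/L) = (207/2)·√(1.70 µF/109 mH) = 0.409.
t_s ≈ 4/(ζω_n) = 0.00421 s.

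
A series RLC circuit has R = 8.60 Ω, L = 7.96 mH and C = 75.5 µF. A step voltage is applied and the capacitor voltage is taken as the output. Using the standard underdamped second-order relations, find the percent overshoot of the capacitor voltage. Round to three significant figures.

%OS ≈ 23.5%

For a series RLC circuit (capacitor voltage as output), ω_n = 1/√(LC) = 1/√(7.96 mH · 75.5 µF) = 1290 rad/s.
ζ = (R/2)·√(C/L) = (8.60/2)·√(75.5 µF/7.96 mH) = 0.419.
%OS = 100 e^{−πζ/√(1−ζ²)} with ζ = 0.419 gives 23.5%.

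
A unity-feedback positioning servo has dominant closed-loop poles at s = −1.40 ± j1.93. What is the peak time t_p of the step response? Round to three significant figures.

t_p = π/ω_d with ω_d = 1.93 (the imaginary part), so t_p = 1.63 s.

t_p ≈ 1.63 s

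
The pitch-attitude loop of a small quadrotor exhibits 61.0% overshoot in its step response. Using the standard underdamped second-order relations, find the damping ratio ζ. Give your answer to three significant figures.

ζ ≈ 0.155

From %OS = 100·exp(−πζ/√(1−ζ²)), invert to get ζ = −ln(OS)/√(π² + ln²(OS)) with OS = 0.610.
−ln 0.610 = 0.4943, so ζ = 0.4943/√(π² + 0.2443) = 0.155.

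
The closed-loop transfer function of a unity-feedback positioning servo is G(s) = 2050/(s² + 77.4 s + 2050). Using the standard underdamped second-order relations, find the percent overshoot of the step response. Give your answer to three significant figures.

%OS ≈ 0.567%

ω_n = √2050 = 45.3 rad/s; ζ = 77.4/(2·45.3) = 0.855.
Overshoot: exp(−π·0.855/√(1−0.855²)) = 0.00567, i.e. 0.567%.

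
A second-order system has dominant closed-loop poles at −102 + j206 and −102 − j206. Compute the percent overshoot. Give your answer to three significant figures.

The poles are at −σ ± jω_d with σ = 102 and ω_d = 206, so ω_n = √(σ²+ω_d²) = 230 rad/s and ζ = σ/ω_n = 0.444.
%OS = 100·exp(−πζ/√(1−ζ²)) = 21.1%.

%OS ≈ 21.1%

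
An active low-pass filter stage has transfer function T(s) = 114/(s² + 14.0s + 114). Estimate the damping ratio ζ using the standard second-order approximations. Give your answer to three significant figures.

ζ ≈ 0.656

Comparing the denominator to s² + 2ζω_n s + ω_n²: ω_n = √114 = 10.7 rad/s, and 2ζω_n = 14.0 so ζ = 14.0/(2·10.7) = 0.656.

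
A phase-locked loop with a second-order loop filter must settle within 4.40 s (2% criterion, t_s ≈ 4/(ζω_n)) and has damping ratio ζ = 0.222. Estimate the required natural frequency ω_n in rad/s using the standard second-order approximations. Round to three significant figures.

ω_n ≈ 4.10 rad/s

Rearranging t_s ≈ 4/(ζω_n) gives ω_n = 4/(ζ·t_s) = 4/(0.222 × 4.40) = 4.10 rad/s.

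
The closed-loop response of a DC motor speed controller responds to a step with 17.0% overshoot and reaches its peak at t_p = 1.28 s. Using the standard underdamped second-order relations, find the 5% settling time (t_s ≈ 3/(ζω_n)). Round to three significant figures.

The overshoot fixes ζ = −ln(OS)/√(π²+ln²(OS)) = 0.491.
From t_p = π/ω_d, ω_d = π/1.28 = 2.45 rad/s, so ω_n = ω_d/√(1−ζ²) = 2.82 rad/s.
t_s ≈ 3/(ζω_n) = 3/(0.491·2.82) = 2.17 s.

t_s ≈ 2.17 s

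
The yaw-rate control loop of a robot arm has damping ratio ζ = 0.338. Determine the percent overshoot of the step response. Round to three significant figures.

For an underdamped second-order system, %OS = 100·exp(−πζ/√(1−ζ²)).
πζ/√(1−ζ²) = π·0.338/√(1−0.114) = 1.128, so %OS = 100·e^(−1.128) = 32.4%.

%OS ≈ 32.4%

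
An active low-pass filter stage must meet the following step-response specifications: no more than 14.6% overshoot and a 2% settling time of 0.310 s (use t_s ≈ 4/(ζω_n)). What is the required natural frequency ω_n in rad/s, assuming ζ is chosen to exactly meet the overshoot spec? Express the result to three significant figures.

ω_n ≈ 24.7 rad/s

From %OS = 100·exp(−πζ/√(1−ζ²)), invert to get ζ = −ln(OS)/√(π² + ln²(OS)) with OS = 0.146.
−ln 0.146 = 1.924, so ζ = 1.924/√(π² + 3.702) = 0.522.
Then ω_n = 4/(ζ t_s) = 4/(0.522 × 0.310) = 24.7 rad/s.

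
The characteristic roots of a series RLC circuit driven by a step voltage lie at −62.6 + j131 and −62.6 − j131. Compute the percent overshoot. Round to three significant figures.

|pole| = ω_n = √(62.6² + 131²) = 145 rad/s; ζ = cos θ = σ/ω_n = 0.431.
%OS = 100·exp(−πζ/√(1−ζ²)) = 22.3%.

%OS ≈ 22.3%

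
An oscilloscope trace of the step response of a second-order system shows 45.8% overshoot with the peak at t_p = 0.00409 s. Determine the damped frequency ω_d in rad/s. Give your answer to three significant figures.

ω_d ≈ 768 rad/s

t_p = π/ω_d, so ω_d = π/0.00409 = 768 rad/s.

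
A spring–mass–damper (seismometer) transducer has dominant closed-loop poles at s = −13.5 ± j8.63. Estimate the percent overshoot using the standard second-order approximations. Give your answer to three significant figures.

%OS ≈ 0.734%

With σ = 13.5, ω_d = 8.63: ω_n = √(σ²+ω_d²) = 16.0 rad/s, ζ = σ/ω_n = 0.843.
Overshoot: exp(−π·0.843/√(1−0.843²)) = 0.00734, i.e. 0.734%.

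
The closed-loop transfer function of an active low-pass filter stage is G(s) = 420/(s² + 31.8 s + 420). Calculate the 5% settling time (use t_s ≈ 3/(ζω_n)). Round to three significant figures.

t_s ≈ 0.189 s

Comparing the denominator to s² + 2ζω_n s + ω_n²: ω_n = √420 = 20.5 rad/s, and 2ζω_n = 31.8 so ζ = 31.8/(2·20.5) = 0.776.
t_s ≈ 3/(ζω_n) = 3/(0.776·20.5) = 0.189 s.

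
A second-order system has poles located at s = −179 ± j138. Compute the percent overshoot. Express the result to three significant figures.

%OS ≈ 1.70%

The poles are at −σ ± jω_d with σ = 179 and ω_d = 138, so ω_n = √(σ²+ω_d²) = 226 rad/s and ζ = σ/ω_n = 0.792.
%OS = 100·exp(−πζ/√(1−ζ²)) = 1.70%.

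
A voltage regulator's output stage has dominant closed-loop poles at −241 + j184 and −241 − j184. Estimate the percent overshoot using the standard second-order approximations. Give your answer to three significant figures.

|pole| = ω_n = √(241² + 184²) = 303 rad/s; ζ = cos θ = σ/ω_n = 0.795.
%OS = 100·exp(−πζ/√(1−ζ²)) = 1.63%.

%OS ≈ 1.63%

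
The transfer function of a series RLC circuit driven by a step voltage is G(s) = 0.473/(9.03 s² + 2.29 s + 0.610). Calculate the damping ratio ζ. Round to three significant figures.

ζ ≈ 0.488

Dividing through by 9.03: denominator becomes s² + 0.2536 s + 0.06755.
So ω_n = √0.06755 = 0.260 rad/s and ζ = 0.2536/(2·0.260) = 0.488.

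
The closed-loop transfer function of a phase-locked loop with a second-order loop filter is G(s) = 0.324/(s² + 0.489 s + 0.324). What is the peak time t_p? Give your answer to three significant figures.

t_p ≈ 6.11 s

Comparing the denominator to s² + 2ζω_n s + ω_n²: ω_n = √0.324 = 0.569 rad/s, and 2ζω_n = 0.489 so ζ = 0.489/(2·0.569) = 0.430.
ω_d = ω_n√(1−ζ²) = 0.514 rad/s. Then t_p = π/ω_d = 6.11 s.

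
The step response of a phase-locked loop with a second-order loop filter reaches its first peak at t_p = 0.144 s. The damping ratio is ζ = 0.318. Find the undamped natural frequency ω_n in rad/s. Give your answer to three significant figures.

ω_n ≈ 23.0 rad/s

Peak time t_p = π/ω_d, so ω_d = π/t_p = π/0.144 = 21.8 rad/s.
ω_n = ω_d/√(1−ζ²) = 21.8/√0.899 = 23.0 rad/s.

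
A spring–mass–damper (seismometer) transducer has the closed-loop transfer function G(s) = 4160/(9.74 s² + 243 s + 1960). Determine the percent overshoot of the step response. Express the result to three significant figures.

Dividing through by 9.74: denominator becomes s² + 24.95 s + 201.2.
So ω_n = √201.2 = 14.2 rad/s and ζ = 24.95/(2·14.2) = 0.879.
%OS = 100·exp(−πζ/√(1−ζ²)) = 0.302%.

%OS ≈ 0.302%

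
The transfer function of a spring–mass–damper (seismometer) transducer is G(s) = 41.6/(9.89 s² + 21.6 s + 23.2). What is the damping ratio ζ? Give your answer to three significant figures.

ζ ≈ 0.713

Dividing through by 9.89: denominator becomes s² + 2.184 s + 2.346.
So ω_n = √2.346 = 1.53 rad/s and ζ = 2.184/(2·1.53) = 0.713.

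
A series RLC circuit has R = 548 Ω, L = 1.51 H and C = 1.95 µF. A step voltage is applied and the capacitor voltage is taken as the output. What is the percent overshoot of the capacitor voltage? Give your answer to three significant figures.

%OS ≈ 35.7%

For a series RLC circuit (capacitor voltage as output), ω_n = 1/√(LC) = 1/√(1.51 H · 1.95 µF) = 583 rad/s.
ζ = (R/2)·√(C/L) = (548/2)·√(1.95 µF/1.51 H) = 0.311.
%OS = 100·exp(−πζ/√(1−ζ²)) = 35.7%.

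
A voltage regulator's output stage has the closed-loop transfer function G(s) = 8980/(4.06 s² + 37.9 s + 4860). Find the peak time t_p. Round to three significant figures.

t_p ≈ 0.0916 s

Dividing through by 4.06: denominator becomes s² + 9.335 s + 1197.
So ω_n = √1197 = 34.6 rad/s and ζ = 9.335/(2·34.6) = 0.135.
ω_d = 34.6·√(1 − 0.135²) = 34.3 rad/s. t_p = π/ω_d = 0.0916 s.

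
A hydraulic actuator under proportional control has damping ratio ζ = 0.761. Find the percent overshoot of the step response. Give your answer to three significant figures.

For an underdamped second-order system, %OS = 100·exp(−πζ/√(1−ζ²)).
πζ/√(1−ζ²) = π·0.761/√(1−0.579) = 3.685, so %OS = 100·e^(−3.685) = 2.51%.

%OS ≈ 2.51%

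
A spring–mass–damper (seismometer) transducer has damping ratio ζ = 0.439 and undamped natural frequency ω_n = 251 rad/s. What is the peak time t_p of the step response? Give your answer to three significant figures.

t_p ≈ 0.0139 s

The damped frequency is ω_d = ω_n√(1−ζ²) = 251·√(1−0.193) = 226 rad/s.
Peak time t_p = π/ω_d = π/226 = 0.0139 s.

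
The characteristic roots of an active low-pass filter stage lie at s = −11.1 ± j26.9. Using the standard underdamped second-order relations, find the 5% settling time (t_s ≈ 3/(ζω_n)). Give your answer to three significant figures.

t_s ≈ 0.270 s

For poles at −σ ± jω_d, ζω_n = σ = 11.1, so t_s ≈ 3/σ = 0.270 s.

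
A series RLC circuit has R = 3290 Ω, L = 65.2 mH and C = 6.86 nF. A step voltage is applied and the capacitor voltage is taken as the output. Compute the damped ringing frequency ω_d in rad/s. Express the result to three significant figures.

For a series RLC circuit (capacitor voltage as output), ω_n = 1/√(LC) = 1/√(65.2 mH · 6.86 nF) = 47300 rad/s.
ζ = (R/2)·√(C/L) = (3290/2)·√(6.86 nF/65.2 mH) = 0.534.
ω_d = ω_n√(1−ζ²) = 40000 rad/s.

ω_d ≈ 40000 rad/s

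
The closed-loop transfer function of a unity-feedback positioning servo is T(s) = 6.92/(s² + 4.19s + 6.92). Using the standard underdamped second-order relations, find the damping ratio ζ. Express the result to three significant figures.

ζ ≈ 0.796

Comparing the denominator to s² + 2ζω_n s + ω_n²: ω_n = √6.92 = 2.63 rad/s, and 2ζω_n = 4.19 so ζ = 4.19/(2·2.63) = 0.796.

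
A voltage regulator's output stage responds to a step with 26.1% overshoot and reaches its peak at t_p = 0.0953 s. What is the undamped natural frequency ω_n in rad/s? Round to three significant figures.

The overshoot fixes ζ = −ln(OS)/√(π²+ln²(OS)) = 0.393.
From t_p = π/ω_d, ω_d = π/0.0953 = 33.0 rad/s, so ω_n = ω_d/√(1−ζ²) = 35.9 rad/s.

ω_n ≈ 35.9 rad/s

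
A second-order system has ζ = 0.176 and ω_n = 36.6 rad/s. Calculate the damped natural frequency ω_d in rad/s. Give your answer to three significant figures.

ω_d ≈ 36.0 rad/s

ω_d = ω_n√(1−ζ²) = 36.6·√0.969 = 36.0 rad/s.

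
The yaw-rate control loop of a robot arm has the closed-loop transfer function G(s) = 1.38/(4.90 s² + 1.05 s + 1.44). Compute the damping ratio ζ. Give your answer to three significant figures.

Dividing through by 4.90: denominator becomes s² + 0.2143 s + 0.2939.
So ω_n = √0.2939 = 0.542 rad/s and ζ = 0.2143/(2·0.542) = 0.198.

ζ ≈ 0.198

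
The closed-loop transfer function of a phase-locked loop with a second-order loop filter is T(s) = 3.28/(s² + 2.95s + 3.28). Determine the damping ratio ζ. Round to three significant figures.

ζ ≈ 0.814

Comparing the denominator to s² + 2ζω_n s + ω_n²: ω_n = √3.28 = 1.81 rad/s, and 2ζω_n = 2.95 so ζ = 2.95/(2·1.81) = 0.814.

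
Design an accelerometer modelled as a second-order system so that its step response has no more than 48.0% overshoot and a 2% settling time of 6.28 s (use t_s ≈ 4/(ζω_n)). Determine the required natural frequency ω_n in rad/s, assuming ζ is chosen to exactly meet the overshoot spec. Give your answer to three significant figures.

Inverting the overshoot relation: ζ = |ln 0.480|/√(π² + ln²0.480) = 0.228.
From t_s ≈ 4/(ζω_n): ω_n = 4/(ζ·t_s) = 4/(0.228·6.28) = 2.80 rad/s.

ω_n ≈ 2.80 rad/s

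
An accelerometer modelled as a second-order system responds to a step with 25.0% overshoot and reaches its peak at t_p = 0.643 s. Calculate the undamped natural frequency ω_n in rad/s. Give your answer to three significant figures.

From the overshoot, ζ = −ln(OS)/√(π²+ln²(OS)) = 0.404.
t_p = π/ω_d ⇒ ω_d = 4.89 rad/s; then ω_n = ω_d/√(1−ζ²) = 5.34 rad/s.

ω_n ≈ 5.34 rad/s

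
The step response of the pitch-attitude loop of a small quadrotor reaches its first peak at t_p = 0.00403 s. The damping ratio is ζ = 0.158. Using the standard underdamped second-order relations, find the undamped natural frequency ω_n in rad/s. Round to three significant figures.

Peak time t_p = π/ω_d, so ω_d = π/t_p = π/0.00403 = 780 rad/s.
ω_n = ω_d/√(1−ζ²) = 780/√0.975 = 789 rad/s.

ω_n ≈ 789 rad/s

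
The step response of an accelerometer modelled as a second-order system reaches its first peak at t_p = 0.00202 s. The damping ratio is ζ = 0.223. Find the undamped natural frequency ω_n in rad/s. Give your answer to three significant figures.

ω_n ≈ 1600 rad/s

Peak time t_p = π/ω_d, so ω_d = π/t_p = π/0.00202 = 1560 rad/s.
ω_n = ω_d/√(1−ζ²) = 1560/√0.950 = 1600 rad/s.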